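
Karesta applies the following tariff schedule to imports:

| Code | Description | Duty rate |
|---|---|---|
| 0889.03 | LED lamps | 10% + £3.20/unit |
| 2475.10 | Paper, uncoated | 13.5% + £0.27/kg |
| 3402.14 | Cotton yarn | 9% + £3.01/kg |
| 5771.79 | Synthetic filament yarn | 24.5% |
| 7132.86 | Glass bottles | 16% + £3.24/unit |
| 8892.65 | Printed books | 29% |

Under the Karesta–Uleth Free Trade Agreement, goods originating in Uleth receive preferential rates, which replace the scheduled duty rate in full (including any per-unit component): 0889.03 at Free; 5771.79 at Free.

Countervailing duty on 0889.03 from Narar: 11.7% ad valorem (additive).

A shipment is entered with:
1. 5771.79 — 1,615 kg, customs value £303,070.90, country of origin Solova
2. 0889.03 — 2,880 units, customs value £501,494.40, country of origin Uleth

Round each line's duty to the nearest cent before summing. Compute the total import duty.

£74,252.37

Line 1 (5771.79, Solova, 1,615 kg, £303,070.90):
Base rate for 5771.79 is 24.5%.
5771.79 has an FTA preferential rate, but origin Solova is not Uleth; base rate stands.
Duty = £303,070.90 × 24.5% = £74,252.37.
Line 2 (0889.03, Uleth, 2,880 units, £501,494.40):
Base rate for 0889.03 is 10% + £3.20/unit.
Origin Uleth qualifies under the Karesta–Uleth agreement and 0889.03 is covered: preferential rate Free applies instead.
The additional-duty order on 0889.03 targets Narar, not Uleth; it does not apply.
Duty = £501,494.40 × 0% = £0.00.
Total = £74,252.37 + £0.00 = £74,252.37.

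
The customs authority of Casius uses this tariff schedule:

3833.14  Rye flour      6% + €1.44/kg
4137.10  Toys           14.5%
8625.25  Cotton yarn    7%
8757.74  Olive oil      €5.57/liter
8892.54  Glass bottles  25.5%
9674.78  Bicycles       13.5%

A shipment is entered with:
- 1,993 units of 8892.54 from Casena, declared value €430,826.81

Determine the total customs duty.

€109,860.84

Line 1 (8892.54, Casena, 1,993 units, €430,826.81):
Base rate for 8892.54 is 25.5%.
Duty = €430,826.81 × 25.5% = €109,860.84.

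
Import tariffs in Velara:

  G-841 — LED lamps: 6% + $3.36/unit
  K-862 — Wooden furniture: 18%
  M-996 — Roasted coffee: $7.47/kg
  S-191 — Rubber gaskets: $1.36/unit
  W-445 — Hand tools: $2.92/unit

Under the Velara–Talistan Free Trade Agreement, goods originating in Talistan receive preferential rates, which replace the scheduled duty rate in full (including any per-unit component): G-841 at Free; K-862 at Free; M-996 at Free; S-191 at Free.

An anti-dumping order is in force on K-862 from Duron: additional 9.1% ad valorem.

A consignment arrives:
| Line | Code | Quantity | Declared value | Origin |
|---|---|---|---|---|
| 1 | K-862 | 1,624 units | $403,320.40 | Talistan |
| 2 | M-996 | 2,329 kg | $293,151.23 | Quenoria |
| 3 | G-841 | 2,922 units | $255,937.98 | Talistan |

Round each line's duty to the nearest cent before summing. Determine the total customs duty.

$17,397.63

Line 1 (K-862, Talistan, 1,624 units, $403,320.40):
Base rate for K-862 is 18%.
Origin Talistan qualifies under the Velara–Talistan agreement and K-862 is covered: preferential rate Free applies instead.
The additional-duty order on K-862 targets Duron, not Talistan; it does not apply.
Duty = $403,320.40 × 0% = $0.00.
Line 2 (M-996, Quenoria, 2,329 kg, $293,151.23):
Base rate for M-996 is $7.47/kg.
M-996 has an FTA preferential rate, but origin Quenoria is not Talistan; base rate stands.
Duty = 2,329 × $7.47 = $17,397.63.
Line 3 (G-841, Talistan, 2,922 units, $255,937.98):
Base rate for G-841 is 6% + $3.36/unit.
Origin Talistan qualifies under the Velara–Talistan agreement and G-841 is covered: preferential rate Free applies instead.
Duty = $255,937.98 × 0% = $0.00.
Total = $0.00 + $17,397.63 + $0.00 = $17,397.63.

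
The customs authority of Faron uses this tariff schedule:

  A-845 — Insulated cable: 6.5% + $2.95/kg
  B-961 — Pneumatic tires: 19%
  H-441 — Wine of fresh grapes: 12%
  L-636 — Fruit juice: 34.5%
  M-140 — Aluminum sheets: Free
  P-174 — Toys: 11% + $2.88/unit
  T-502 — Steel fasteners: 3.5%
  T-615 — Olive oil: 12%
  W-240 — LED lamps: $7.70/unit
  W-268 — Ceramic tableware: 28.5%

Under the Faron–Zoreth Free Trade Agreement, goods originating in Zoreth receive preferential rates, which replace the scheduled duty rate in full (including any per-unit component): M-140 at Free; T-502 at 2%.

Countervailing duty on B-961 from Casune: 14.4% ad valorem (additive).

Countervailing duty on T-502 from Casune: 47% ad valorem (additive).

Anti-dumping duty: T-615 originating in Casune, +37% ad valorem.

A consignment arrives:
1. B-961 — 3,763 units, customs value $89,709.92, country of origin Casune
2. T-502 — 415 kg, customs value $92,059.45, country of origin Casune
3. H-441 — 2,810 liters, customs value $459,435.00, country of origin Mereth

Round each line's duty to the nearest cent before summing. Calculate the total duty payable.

$131,585.33

Line 1 (B-961, Casune, 3,763 units, $89,709.92):
Base rate for B-961 is 19%.
Additional duty on B-961 from Casune: +14.4%. Applied ad valorem rate: 19% + 14.4% = 33.4%.
Duty = $89,709.92 × 33.4% = $29,963.11.
Line 2 (T-502, Casune, 415 kg, $92,059.45):
Base rate for T-502 is 3.5%.
T-502 has an FTA preferential rate, but origin Casune is not Zoreth; base rate stands.
Additional duty on T-502 from Casune: +47%. Applied ad valorem rate: 3.5% + 47% = 50.5%.
Duty = $92,059.45 × 50.5% = $46,490.02.
Line 3 (H-441, Mereth, 2,810 liters, $459,435.00):
Base rate for H-441 is 12%.
Duty = $459,435.00 × 12% = $55,132.20.
Total = $29,963.11 + $46,490.02 + $55,132.20 = $131,585.33.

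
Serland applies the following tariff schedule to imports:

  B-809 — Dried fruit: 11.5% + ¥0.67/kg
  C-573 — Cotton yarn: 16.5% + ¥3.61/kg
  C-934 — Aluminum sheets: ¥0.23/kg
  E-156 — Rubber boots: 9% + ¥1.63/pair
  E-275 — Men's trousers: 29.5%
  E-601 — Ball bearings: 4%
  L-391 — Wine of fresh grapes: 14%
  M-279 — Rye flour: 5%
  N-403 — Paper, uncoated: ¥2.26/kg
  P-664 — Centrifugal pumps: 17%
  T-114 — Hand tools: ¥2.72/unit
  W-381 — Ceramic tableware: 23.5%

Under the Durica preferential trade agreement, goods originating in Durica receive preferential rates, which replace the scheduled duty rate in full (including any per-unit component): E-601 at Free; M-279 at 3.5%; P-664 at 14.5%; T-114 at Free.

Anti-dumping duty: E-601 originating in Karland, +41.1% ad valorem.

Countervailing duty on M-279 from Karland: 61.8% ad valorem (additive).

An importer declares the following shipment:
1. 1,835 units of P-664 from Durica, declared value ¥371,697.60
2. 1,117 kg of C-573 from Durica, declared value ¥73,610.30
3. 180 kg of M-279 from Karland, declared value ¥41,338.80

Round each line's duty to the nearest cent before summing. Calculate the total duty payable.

Line 1 (P-664, Durica, 1,835 units, ¥371,697.60):
Base rate for P-664 is 17%.
Origin Durica qualifies under the Serland–Durica agreement and P-664 is covered: preferential rate 14.5% applies instead.
Duty = ¥371,697.60 × 14.5% = ¥53,896.15.
Line 2 (C-573, Durica, 1,117 kg, ¥73,610.30):
Base rate for C-573 is 16.5% + ¥3.61/kg.
Origin Durica is the FTA partner but C-573 is not on the preference list; base rate stands.
Duty = ¥73,610.30 × 16.5% + 1,117 × ¥3.61 = ¥16,178.07.
Line 3 (M-279, Karland, 180 kg, ¥41,338.80):
Base rate for M-279 is 5%.
M-279 has an FTA preferential rate, but origin Karland is not Durica; base rate stands.
Additional duty on M-279 from Karland: +61.8%. Applied ad valorem rate: 5% + 61.8% = 66.8%.
Duty = ¥41,338.80 × 66.8% = ¥27,614.32.
Total = ¥53,896.15 + ¥16,178.07 + ¥27,614.32 = ¥97,688.54.

¥97,688.54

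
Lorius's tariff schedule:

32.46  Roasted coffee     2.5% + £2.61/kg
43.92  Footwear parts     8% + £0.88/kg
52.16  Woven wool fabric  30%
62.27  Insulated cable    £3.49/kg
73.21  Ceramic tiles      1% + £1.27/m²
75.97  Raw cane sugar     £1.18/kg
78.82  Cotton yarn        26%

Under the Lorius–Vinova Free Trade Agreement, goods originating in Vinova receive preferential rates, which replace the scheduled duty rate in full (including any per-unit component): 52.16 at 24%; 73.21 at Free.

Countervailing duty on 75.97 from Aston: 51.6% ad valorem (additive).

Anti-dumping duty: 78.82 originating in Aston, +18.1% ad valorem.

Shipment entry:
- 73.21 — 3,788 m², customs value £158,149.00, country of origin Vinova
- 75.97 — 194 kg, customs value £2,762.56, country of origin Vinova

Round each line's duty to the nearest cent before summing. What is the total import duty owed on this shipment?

£228.92

Line 1 (73.21, Vinova, 3,788 m², £158,149.00):
Base rate for 73.21 is 1% + £1.27/m².
Origin Vinova qualifies under the Lorius–Vinova agreement and 73.21 is covered: preferential rate Free applies instead.
Duty = £158,149.00 × 0% = £0.00.
Line 2 (75.97, Vinova, 194 kg, £2,762.56):
Base rate for 75.97 is £1.18/kg.
Origin Vinova is the FTA partner but 75.97 is not on the preference list; base rate stands.
The additional-duty order on 75.97 targets Aston, not Vinova; it does not apply.
Duty = 194 × £1.18 = £228.92.
Total = £0.00 + £228.92 = £228.92.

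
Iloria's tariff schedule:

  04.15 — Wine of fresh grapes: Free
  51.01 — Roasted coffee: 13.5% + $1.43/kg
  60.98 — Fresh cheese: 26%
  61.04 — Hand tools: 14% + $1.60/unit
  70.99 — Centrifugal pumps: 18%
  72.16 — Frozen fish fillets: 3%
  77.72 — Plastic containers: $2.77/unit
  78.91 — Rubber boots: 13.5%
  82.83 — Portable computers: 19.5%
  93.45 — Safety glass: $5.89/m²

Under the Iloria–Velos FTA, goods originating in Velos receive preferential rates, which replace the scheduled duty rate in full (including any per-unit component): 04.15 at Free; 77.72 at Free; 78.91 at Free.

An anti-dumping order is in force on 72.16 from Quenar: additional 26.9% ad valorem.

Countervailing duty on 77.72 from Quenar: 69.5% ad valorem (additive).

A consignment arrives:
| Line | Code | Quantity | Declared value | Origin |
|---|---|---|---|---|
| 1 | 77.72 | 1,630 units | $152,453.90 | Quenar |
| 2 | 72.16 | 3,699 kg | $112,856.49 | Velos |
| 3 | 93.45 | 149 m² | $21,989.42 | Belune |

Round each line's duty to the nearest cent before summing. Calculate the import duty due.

$114,733.86

Line 1 (77.72, Quenar, 1,630 units, $152,453.90):
Base rate for 77.72 is $2.77/unit.
77.72 has an FTA preferential rate, but origin Quenar is not Velos; base rate stands.
Additional duty on 77.72 from Quenar: +69.5% ad valorem. Applied ad valorem rate = 69.5%.
Duty = $152,453.90 × 69.5% + 1,630 × $2.77 = $110,470.56.
Line 2 (72.16, Velos, 3,699 kg, $112,856.49):
Base rate for 72.16 is 3%.
Origin Velos is the FTA partner but 72.16 is not on the preference list; base rate stands.
The additional-duty order on 72.16 targets Quenar, not Velos; it does not apply.
Duty = $112,856.49 × 3% = $3,385.69.
Line 3 (93.45, Belune, 149 m², $21,989.42):
Base rate for 93.45 is $5.89/m².
Duty = 149 × $5.89 = $877.61.
Total = $110,470.56 + $3,385.69 + $877.61 = $114,733.86.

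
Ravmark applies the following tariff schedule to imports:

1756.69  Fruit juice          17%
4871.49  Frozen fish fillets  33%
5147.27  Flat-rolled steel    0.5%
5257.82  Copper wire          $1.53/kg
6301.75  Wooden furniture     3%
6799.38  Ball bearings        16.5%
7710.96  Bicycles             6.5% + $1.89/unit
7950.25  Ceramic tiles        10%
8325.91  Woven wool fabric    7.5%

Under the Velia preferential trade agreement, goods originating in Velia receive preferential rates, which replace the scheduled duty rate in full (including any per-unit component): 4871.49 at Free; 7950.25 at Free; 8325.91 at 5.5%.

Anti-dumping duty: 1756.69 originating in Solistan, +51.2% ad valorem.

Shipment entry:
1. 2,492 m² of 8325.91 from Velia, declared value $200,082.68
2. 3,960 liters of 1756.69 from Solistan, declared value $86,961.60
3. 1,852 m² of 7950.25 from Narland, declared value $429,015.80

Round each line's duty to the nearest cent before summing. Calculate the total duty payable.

$113,213.94

Line 1 (8325.91, Velia, 2,492 m², $200,082.68):
Base rate for 8325.91 is 7.5%.
Origin Velia qualifies under the Ravmark–Velia agreement and 8325.91 is covered: preferential rate 5.5% applies instead.
Duty = $200,082.68 × 5.5% = $11,004.55.
Line 2 (1756.69, Solistan, 3,960 liters, $86,961.60):
Base rate for 1756.69 is 17%.
Additional duty on 1756.69 from Solistan: +51.2%. Applied ad valorem rate: 17% + 51.2% = 68.2%.
Duty = $86,961.60 × 68.2% = $59,307.81.
Line 3 (7950.25, Narland, 1,852 m², $429,015.80):
Base rate for 7950.25 is 10%.
7950.25 has an FTA preferential rate, but origin Narland is not Velia; base rate stands.
Duty = $429,015.80 × 10% = $42,901.58.
Total = $11,004.55 + $59,307.81 + $42,901.58 = $113,213.94.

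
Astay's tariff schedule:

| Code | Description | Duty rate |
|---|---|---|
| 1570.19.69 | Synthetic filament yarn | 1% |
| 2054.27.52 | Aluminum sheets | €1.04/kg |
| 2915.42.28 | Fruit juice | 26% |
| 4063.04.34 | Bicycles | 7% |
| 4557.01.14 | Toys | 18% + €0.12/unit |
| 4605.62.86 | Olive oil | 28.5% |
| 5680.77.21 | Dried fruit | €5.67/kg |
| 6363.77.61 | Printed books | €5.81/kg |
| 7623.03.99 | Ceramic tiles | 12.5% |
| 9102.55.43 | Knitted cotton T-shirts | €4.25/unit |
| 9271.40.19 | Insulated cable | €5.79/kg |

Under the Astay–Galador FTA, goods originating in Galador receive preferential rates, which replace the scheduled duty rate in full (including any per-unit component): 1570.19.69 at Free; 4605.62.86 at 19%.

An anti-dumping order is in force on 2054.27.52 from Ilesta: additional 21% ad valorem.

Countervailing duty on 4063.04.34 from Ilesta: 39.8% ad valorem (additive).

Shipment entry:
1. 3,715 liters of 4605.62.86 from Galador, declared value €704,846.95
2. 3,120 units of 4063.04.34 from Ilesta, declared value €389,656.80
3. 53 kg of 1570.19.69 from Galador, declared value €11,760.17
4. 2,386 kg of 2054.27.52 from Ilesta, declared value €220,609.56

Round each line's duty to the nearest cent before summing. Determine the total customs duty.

€365,089.75

Line 1 (4605.62.86, Galador, 3,715 liters, €704,846.95):
Base rate for 4605.62.86 is 28.5%.
Origin Galador qualifies under the Astay–Galador agreement and 4605.62.86 is covered: preferential rate 19% applies instead.
Duty = €704,846.95 × 19% = €133,920.92.
Line 2 (4063.04.34, Ilesta, 3,120 units, €389,656.80):
Base rate for 4063.04.34 is 7%.
Additional duty on 4063.04.34 from Ilesta: +39.8%. Applied ad valorem rate: 7% + 39.8% = 46.8%.
Duty = €389,656.80 × 46.8% = €182,359.38.
Line 3 (1570.19.69, Galador, 53 kg, €11,760.17):
Base rate for 1570.19.69 is 1%.
Origin Galador qualifies under the Astay–Galador agreement and 1570.19.69 is covered: preferential rate Free applies instead.
Duty = €11,760.17 × 0% = €0.00.
Line 4 (2054.27.52, Ilesta, 2,386 kg, €220,609.56):
Base rate for 2054.27.52 is €1.04/kg.
Additional duty on 2054.27.52 from Ilesta: +21% ad valorem. Applied ad valorem rate = 21%.
Duty = €220,609.56 × 21% + 2,386 × €1.04 = €48,809.45.
Total = €133,920.92 + €182,359.38 + €0.00 + €48,809.45 = €365,089.75.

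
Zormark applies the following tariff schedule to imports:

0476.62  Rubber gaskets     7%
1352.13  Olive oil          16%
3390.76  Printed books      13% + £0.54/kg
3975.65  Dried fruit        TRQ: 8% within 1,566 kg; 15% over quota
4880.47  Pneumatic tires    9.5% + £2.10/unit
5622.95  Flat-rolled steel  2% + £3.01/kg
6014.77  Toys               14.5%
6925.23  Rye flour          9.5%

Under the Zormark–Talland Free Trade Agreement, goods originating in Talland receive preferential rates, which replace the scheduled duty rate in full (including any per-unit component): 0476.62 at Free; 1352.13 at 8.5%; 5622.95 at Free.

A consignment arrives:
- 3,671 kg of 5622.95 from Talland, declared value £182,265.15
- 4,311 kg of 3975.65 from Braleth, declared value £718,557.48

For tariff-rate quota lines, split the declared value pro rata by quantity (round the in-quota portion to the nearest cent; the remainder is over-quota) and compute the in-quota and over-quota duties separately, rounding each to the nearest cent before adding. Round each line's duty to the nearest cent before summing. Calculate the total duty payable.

£89,512.16

Line 1 (5622.95, Talland, 3,671 kg, £182,265.15):
Base rate for 5622.95 is 2% + £3.01/kg.
Origin Talland qualifies under the Zormark–Talland agreement and 5622.95 is covered: preferential rate Free applies instead.
Duty = £182,265.15 × 0% = £0.00.
Line 2 (3975.65, Braleth, 4,311 kg, £718,557.48):
Code 3975.65 is under a tariff-rate quota (threshold 1,566 kg). In-quota: 1,566 kg at 8%; over-quota: 2,745 kg at 15%.
Pro-rata value split: in-quota = £718,557.48 × 1,566/4,311 = £261,020.88; over-quota = £718,557.48 − £261,020.88 = £457,536.60.
In-quota duty = £261,020.88 × 8% = £20,881.67. Over-quota duty = £457,536.60 × 15% = £68,630.49.
Line duty = £20,881.67 + £68,630.49 = £89,512.16.
Total = £0.00 + £89,512.16 = £89,512.16.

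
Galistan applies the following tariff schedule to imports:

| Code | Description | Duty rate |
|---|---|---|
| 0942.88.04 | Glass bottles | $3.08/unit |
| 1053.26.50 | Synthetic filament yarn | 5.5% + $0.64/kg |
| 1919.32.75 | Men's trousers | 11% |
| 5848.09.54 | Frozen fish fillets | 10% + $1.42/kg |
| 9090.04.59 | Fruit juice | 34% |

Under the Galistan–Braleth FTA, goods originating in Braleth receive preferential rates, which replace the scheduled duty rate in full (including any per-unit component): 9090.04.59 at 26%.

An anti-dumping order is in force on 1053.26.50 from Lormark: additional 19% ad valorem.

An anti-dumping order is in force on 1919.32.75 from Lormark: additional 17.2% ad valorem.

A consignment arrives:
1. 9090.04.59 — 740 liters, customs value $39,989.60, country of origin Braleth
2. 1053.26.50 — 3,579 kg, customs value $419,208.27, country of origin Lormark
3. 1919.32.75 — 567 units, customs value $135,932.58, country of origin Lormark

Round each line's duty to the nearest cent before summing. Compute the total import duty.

$153,726.88

Line 1 (9090.04.59, Braleth, 740 liters, $39,989.60):
Base rate for 9090.04.59 is 34%.
Origin Braleth qualifies under the Galistan–Braleth agreement and 9090.04.59 is covered: preferential rate 26% applies instead.
Duty = $39,989.60 × 26% = $10,397.30.
Line 2 (1053.26.50, Lormark, 3,579 kg, $419,208.27):
Base rate for 1053.26.50 is 5.5% + $0.64/kg.
Additional duty on 1053.26.50 from Lormark: +19%. Applied ad valorem rate: 5.5% + 19% = 24.5%.
Duty = $419,208.27 × 24.5% + 3,579 × $0.64 = $104,996.59.
Line 3 (1919.32.75, Lormark, 567 units, $135,932.58):
Base rate for 1919.32.75 is 11%.
Additional duty on 1919.32.75 from Lormark: +17.2%. Applied ad valorem rate: 11% + 17.2% = 28.2%.
Duty = $135,932.58 × 28.2% = $38,332.99.
Total = $10,397.30 + $104,996.59 + $38,332.99 = $153,726.88.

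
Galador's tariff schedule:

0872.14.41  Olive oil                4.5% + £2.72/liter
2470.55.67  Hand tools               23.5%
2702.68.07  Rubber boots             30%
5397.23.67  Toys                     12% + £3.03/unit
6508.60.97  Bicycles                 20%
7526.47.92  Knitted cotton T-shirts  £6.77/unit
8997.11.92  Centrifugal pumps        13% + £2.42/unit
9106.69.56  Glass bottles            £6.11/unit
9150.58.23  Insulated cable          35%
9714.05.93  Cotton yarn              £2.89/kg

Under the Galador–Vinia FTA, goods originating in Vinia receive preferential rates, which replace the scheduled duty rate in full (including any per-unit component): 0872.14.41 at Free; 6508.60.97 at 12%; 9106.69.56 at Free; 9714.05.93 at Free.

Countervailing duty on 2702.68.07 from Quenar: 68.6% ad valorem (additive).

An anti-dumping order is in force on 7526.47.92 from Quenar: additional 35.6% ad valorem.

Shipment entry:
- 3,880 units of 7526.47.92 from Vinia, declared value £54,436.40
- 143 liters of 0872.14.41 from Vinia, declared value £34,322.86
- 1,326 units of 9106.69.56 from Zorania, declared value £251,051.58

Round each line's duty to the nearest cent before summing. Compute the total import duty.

Line 1 (7526.47.92, Vinia, 3,880 units, £54,436.40):
Base rate for 7526.47.92 is £6.77/unit.
Origin Vinia is the FTA partner but 7526.47.92 is not on the preference list; base rate stands.
The additional-duty order on 7526.47.92 targets Quenar, not Vinia; it does not apply.
Duty = 3,880 × £6.77 = £26,267.60.
Line 2 (0872.14.41, Vinia, 143 liters, £34,322.86):
Base rate for 0872.14.41 is 4.5% + £2.72/liter.
Origin Vinia qualifies under the Galador–Vinia agreement and 0872.14.41 is covered: preferential rate Free applies instead.
Duty = £34,322.86 × 0% = £0.00.
Line 3 (9106.69.56, Zorania, 1,326 units, £251,051.58):
Base rate for 9106.69.56 is £6.11/unit.
9106.69.56 has an FTA preferential rate, but origin Zorania is not Vinia; base rate stands.
Duty = 1,326 × £6.11 = £8,101.86.
Total = £26,267.60 + £0.00 + £8,101.86 = £34,369.46.

£34,369.46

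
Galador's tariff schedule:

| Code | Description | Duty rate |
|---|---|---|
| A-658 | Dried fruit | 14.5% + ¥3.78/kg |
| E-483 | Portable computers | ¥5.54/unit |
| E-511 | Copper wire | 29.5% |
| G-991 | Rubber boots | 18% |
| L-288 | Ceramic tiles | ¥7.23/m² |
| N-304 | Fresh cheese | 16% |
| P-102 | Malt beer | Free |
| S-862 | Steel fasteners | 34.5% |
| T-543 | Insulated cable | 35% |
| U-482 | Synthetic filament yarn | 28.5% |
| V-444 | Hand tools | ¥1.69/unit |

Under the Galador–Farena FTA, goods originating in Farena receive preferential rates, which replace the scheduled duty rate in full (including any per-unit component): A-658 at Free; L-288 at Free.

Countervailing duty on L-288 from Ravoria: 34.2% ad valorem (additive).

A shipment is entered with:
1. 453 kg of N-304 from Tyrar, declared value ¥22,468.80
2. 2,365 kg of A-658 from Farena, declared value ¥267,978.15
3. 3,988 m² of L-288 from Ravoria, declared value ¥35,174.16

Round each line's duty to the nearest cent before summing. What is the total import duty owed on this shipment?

Line 1 (N-304, Tyrar, 453 kg, ¥22,468.80):
Base rate for N-304 is 16%.
Duty = ¥22,468.80 × 16% = ¥3,595.01.
Line 2 (A-658, Farena, 2,365 kg, ¥267,978.15):
Base rate for A-658 is 14.5% + ¥3.78/kg.
Origin Farena qualifies under the Galador–Farena agreement and A-658 is covered: preferential rate Free applies instead.
Duty = ¥267,978.15 × 0% = ¥0.00.
Line 3 (L-288, Ravoria, 3,988 m², ¥35,174.16):
Base rate for L-288 is ¥7.23/m².
L-288 has an FTA preferential rate, but origin Ravoria is not Farena; base rate stands.
Additional duty on L-288 from Ravoria: +34.2% ad valorem. Applied ad valorem rate = 34.2%.
Duty = ¥35,174.16 × 34.2% + 3,988 × ¥7.23 = ¥40,862.80.
Total = ¥3,595.01 + ¥0.00 + ¥40,862.80 = ¥44,457.81.

¥44,457.81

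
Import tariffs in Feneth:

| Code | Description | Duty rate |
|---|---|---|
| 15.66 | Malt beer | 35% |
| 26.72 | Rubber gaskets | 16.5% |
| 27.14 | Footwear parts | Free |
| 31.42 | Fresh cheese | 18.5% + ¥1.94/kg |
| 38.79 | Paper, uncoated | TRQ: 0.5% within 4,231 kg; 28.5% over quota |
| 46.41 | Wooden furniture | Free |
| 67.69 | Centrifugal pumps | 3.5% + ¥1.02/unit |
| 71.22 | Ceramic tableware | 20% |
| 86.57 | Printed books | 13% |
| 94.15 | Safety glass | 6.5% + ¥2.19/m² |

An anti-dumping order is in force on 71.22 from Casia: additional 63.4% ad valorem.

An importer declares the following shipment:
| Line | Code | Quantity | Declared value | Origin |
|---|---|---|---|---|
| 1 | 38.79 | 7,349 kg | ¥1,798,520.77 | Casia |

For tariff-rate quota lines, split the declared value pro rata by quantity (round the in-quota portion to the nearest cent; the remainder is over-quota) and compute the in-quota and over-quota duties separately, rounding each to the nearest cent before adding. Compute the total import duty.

Line 1 (38.79, Casia, 7,349 kg, ¥1,798,520.77):
Code 38.79 is under a tariff-rate quota (threshold 4,231 kg). In-quota: 4,231 kg at 0.5%; over-quota: 3,118 kg at 28.5%.
Pro-rata value split: in-quota = ¥1,798,520.77 × 4,231/7,349 = ¥1,035,452.63; over-quota = ¥1,798,520.77 − ¥1,035,452.63 = ¥763,068.14.
In-quota duty = ¥1,035,452.63 × 0.5% = ¥5,177.26. Over-quota duty = ¥763,068.14 × 28.5% = ¥217,474.42.
Line duty = ¥5,177.26 + ¥217,474.42 = ¥222,651.68.

¥222,651.68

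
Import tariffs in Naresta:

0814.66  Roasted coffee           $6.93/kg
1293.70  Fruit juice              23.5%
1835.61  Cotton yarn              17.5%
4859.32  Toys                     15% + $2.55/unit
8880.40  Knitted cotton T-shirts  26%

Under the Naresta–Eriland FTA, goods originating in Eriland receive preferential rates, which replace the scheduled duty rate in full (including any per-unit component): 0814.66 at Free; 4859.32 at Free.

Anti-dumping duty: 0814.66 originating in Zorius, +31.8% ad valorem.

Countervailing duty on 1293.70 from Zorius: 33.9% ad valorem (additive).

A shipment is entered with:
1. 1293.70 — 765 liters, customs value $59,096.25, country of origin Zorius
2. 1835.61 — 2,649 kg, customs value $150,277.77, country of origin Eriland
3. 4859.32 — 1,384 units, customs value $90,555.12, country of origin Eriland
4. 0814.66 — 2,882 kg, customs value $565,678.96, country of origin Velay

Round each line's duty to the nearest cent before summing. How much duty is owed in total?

Line 1 (1293.70, Zorius, 765 liters, $59,096.25):
Base rate for 1293.70 is 23.5%.
Additional duty on 1293.70 from Zorius: +33.9%. Applied ad valorem rate: 23.5% + 33.9% = 57.4%.
Duty = $59,096.25 × 57.4% = $33,921.25.
Line 2 (1835.61, Eriland, 2,649 kg, $150,277.77):
Base rate for 1835.61 is 17.5%.
Origin Eriland is the FTA partner but 1835.61 is not on the preference list; base rate stands.
Duty = $150,277.77 × 17.5% = $26,298.61.
Line 3 (4859.32, Eriland, 1,384 units, $90,555.12):
Base rate for 4859.32 is 15% + $2.55/unit.
Origin Eriland qualifies under the Naresta–Eriland agreement and 4859.32 is covered: preferential rate Free applies instead.
Duty = $90,555.12 × 0% = $0.00.
Line 4 (0814.66, Velay, 2,882 kg, $565,678.96):
Base rate for 0814.66 is $6.93/kg.
0814.66 has an FTA preferential rate, but origin Velay is not Eriland; base rate stands.
The additional-duty order on 0814.66 targets Zorius, not Velay; it does not apply.
Duty = 2,882 × $6.93 = $19,972.26.
Total = $33,921.25 + $26,298.61 + $0.00 + $19,972.26 = $80,192.12.

$80,192.12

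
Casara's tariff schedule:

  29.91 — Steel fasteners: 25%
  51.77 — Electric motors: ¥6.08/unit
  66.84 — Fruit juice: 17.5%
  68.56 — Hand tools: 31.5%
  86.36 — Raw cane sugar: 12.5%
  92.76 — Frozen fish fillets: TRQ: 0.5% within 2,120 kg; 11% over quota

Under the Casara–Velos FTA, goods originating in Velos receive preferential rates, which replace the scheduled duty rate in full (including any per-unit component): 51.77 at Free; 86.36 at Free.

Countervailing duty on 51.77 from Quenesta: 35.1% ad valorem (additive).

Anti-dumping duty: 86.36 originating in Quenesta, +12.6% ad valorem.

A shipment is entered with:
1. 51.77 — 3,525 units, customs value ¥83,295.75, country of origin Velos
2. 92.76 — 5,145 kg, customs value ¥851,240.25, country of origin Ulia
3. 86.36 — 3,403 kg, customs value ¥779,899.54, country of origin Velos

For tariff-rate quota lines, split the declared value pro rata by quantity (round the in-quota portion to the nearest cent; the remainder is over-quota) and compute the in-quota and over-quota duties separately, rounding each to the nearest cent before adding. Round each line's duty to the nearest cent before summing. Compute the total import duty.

¥56,807.26

Line 1 (51.77, Velos, 3,525 units, ¥83,295.75):
Base rate for 51.77 is ¥6.08/unit.
Origin Velos qualifies under the Casara–Velos agreement and 51.77 is covered: preferential rate Free applies instead.
The additional-duty order on 51.77 targets Quenesta, not Velos; it does not apply.
Duty = ¥83,295.75 × 0% = ¥0.00.
Line 2 (92.76, Ulia, 5,145 kg, ¥851,240.25):
Code 92.76 is under a tariff-rate quota (threshold 2,120 kg). In-quota: 2,120 kg at 0.5%; over-quota: 3,025 kg at 11%.
Pro-rata value split: in-quota = ¥851,240.25 × 2,120/5,145 = ¥350,754.00; over-quota = ¥851,240.25 − ¥350,754.00 = ¥500,486.25.
In-quota duty = ¥350,754.00 × 0.5% = ¥1,753.77. Over-quota duty = ¥500,486.25 × 11% = ¥55,053.49.
Line duty = ¥1,753.77 + ¥55,053.49 = ¥56,807.26.
Line 3 (86.36, Velos, 3,403 kg, ¥779,899.54):
Base rate for 86.36 is 12.5%.
Origin Velos qualifies under the Casara–Velos agreement and 86.36 is covered: preferential rate Free applies instead.
The additional-duty order on 86.36 targets Quenesta, not Velos; it does not apply.
Duty = ¥779,899.54 × 0% = ¥0.00.
Total = ¥0.00 + ¥56,807.26 + ¥0.00 = ¥56,807.26.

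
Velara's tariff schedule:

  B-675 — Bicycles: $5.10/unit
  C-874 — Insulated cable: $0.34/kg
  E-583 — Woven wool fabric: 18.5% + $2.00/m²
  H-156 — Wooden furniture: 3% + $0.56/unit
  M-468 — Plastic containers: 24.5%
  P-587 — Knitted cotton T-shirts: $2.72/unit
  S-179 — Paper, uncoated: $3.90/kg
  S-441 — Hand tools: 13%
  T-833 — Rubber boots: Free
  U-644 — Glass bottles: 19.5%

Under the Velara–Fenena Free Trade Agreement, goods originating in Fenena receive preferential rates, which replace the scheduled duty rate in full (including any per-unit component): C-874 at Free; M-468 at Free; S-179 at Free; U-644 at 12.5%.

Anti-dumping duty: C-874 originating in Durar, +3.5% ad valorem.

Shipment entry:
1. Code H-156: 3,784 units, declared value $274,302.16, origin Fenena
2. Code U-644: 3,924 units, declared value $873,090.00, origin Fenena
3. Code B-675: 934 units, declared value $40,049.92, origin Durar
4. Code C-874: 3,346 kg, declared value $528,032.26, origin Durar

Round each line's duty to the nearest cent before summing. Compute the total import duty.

Line 1 (H-156, Fenena, 3,784 units, $274,302.16):
Base rate for H-156 is 3% + $0.56/unit.
Origin Fenena is the FTA partner but H-156 is not on the preference list; base rate stands.
Duty = $274,302.16 × 3% + 3,784 × $0.56 = $10,348.10.
Line 2 (U-644, Fenena, 3,924 units, $873,090.00):
Base rate for U-644 is 19.5%.
Origin Fenena qualifies under the Velara–Fenena agreement and U-644 is covered: preferential rate 12.5% applies instead.
Duty = $873,090.00 × 12.5% = $109,136.25.
Line 3 (B-675, Durar, 934 units, $40,049.92):
Base rate for B-675 is $5.10/unit.
Duty = 934 × $5.10 = $4,763.40.
Line 4 (C-874, Durar, 3,346 kg, $528,032.26):
Base rate for C-874 is $0.34/kg.
C-874 has an FTA preferential rate, but origin Durar is not Fenena; base rate stands.
Additional duty on C-874 from Durar: +3.5% ad valorem. Applied ad valorem rate = 3.5%.
Duty = $528,032.26 × 3.5% + 3,346 × $0.34 = $19,618.77.
Total = $10,348.10 + $109,136.25 + $4,763.40 + $19,618.77 = $143,866.52.

$143,866.52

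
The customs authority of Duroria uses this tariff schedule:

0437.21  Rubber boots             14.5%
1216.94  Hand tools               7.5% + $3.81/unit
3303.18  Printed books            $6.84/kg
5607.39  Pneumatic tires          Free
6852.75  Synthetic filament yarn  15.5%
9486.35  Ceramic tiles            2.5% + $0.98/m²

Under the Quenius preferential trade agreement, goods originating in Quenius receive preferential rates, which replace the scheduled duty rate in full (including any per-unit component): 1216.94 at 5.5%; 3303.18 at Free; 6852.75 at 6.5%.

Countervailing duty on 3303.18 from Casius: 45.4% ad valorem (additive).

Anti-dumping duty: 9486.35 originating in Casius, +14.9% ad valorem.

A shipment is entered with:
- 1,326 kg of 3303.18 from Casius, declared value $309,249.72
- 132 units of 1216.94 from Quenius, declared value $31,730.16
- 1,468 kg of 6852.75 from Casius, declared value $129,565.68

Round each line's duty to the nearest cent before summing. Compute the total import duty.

$171,297.05

Line 1 (3303.18, Casius, 1,326 kg, $309,249.72):
Base rate for 3303.18 is $6.84/kg.
3303.18 has an FTA preferential rate, but origin Casius is not Quenius; base rate stands.
Additional duty on 3303.18 from Casius: +45.4% ad valorem. Applied ad valorem rate = 45.4%.
Duty = $309,249.72 × 45.4% + 1,326 × $6.84 = $149,469.21.
Line 2 (1216.94, Quenius, 132 units, $31,730.16):
Base rate for 1216.94 is 7.5% + $3.81/unit.
Origin Quenius qualifies under the Duroria–Quenius agreement and 1216.94 is covered: preferential rate 5.5% applies instead.
Duty = $31,730.16 × 5.5% = $1,745.16.
Line 3 (6852.75, Casius, 1,468 kg, $129,565.68):
Base rate for 6852.75 is 15.5%.
6852.75 has an FTA preferential rate, but origin Casius is not Quenius; base rate stands.
Duty = $129,565.68 × 15.5% = $20,082.68.
Total = $149,469.21 + $1,745.16 + $20,082.68 = $171,297.05.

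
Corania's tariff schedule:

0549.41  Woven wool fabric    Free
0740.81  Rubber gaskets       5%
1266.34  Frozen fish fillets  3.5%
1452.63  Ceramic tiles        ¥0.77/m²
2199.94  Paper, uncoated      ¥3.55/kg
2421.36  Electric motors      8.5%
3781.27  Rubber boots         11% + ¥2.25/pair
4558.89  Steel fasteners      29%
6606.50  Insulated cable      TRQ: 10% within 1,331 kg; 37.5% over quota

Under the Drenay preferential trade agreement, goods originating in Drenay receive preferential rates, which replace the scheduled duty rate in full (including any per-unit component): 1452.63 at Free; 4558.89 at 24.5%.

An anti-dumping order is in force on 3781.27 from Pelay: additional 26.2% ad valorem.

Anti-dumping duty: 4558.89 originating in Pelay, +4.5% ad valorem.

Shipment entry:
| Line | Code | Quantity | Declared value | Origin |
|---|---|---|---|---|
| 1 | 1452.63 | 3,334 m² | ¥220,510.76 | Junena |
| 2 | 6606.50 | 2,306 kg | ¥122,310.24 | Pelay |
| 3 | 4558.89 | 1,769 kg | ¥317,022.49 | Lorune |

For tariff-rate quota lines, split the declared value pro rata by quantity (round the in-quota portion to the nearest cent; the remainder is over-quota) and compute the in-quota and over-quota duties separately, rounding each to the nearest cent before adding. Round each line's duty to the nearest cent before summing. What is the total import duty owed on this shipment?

¥120,956.07

Line 1 (1452.63, Junena, 3,334 m², ¥220,510.76):
Base rate for 1452.63 is ¥0.77/m².
1452.63 has an FTA preferential rate, but origin Junena is not Drenay; base rate stands.
Duty = 3,334 × ¥0.77 = ¥2,567.18.
Line 2 (6606.50, Pelay, 2,306 kg, ¥122,310.24):
Code 6606.50 is under a tariff-rate quota (threshold 1,331 kg). In-quota: 1,331 kg at 10%; over-quota: 975 kg at 37.5%.
Pro-rata value split: in-quota = ¥122,310.24 × 1,331/2,306 = ¥70,596.24; over-quota = ¥122,310.24 − ¥70,596.24 = ¥51,714.00.
In-quota duty = ¥70,596.24 × 10% = ¥7,059.62. Over-quota duty = ¥51,714.00 × 37.5% = ¥19,392.75.
Line duty = ¥7,059.62 + ¥19,392.75 = ¥26,452.37.
Line 3 (4558.89, Lorune, 1,769 kg, ¥317,022.49):
Base rate for 4558.89 is 29%.
4558.89 has an FTA preferential rate, but origin Lorune is not Drenay; base rate stands.
The additional-duty order on 4558.89 targets Pelay, not Lorune; it does not apply.
Duty = ¥317,022.49 × 29% = ¥91,936.52.
Total = ¥2,567.18 + ¥26,452.37 + ¥91,936.52 = ¥120,956.07.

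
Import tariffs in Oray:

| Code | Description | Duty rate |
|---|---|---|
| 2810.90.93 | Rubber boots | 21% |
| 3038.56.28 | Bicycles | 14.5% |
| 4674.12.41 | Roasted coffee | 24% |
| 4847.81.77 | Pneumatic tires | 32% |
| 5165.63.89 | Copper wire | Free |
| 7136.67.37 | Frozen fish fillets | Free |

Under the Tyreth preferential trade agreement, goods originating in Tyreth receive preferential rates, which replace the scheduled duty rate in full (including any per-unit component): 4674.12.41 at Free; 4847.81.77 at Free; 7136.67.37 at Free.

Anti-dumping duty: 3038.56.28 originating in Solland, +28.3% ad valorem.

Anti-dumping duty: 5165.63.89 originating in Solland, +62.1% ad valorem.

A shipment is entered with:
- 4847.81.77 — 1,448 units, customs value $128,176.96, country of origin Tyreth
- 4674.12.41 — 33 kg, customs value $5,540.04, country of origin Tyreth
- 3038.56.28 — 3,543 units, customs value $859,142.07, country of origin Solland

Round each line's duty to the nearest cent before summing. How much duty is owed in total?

$367,712.81

Line 1 (4847.81.77, Tyreth, 1,448 units, $128,176.96):
Base rate for 4847.81.77 is 32%.
Origin Tyreth qualifies under the Oray–Tyreth agreement and 4847.81.77 is covered: preferential rate Free applies instead.
Duty = $128,176.96 × 0% = $0.00.
Line 2 (4674.12.41, Tyreth, 33 kg, $5,540.04):
Base rate for 4674.12.41 is 24%.
Origin Tyreth qualifies under the Oray–Tyreth agreement and 4674.12.41 is covered: preferential rate Free applies instead.
Duty = $5,540.04 × 0% = $0.00.
Line 3 (3038.56.28, Solland, 3,543 units, $859,142.07):
Base rate for 3038.56.28 is 14.5%.
Additional duty on 3038.56.28 from Solland: +28.3%. Applied ad valorem rate: 14.5% + 28.3% = 42.8%.
Duty = $859,142.07 × 42.8% = $367,712.81.
Total = $0.00 + $0.00 + $367,712.81 = $367,712.81.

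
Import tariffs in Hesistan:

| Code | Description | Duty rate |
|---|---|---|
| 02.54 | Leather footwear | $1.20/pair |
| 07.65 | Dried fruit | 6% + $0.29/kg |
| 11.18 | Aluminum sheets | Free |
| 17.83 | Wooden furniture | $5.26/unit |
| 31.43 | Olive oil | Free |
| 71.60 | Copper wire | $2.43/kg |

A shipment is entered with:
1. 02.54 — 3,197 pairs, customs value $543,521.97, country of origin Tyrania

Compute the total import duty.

Line 1 (02.54, Tyrania, 3,197 pairs, $543,521.97):
Base rate for 02.54 is $1.20/pair.
Duty = 3,197 × $1.20 = $3,836.40.

$3,836.40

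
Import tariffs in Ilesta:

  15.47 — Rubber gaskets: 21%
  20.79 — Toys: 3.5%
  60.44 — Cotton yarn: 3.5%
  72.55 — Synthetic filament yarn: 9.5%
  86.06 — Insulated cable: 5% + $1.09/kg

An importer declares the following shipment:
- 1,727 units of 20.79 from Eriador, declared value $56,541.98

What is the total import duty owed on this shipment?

$1,978.97

Line 1 (20.79, Eriador, 1,727 units, $56,541.98):
Base rate for 20.79 is 3.5%.
Duty = $56,541.98 × 3.5% = $1,978.97.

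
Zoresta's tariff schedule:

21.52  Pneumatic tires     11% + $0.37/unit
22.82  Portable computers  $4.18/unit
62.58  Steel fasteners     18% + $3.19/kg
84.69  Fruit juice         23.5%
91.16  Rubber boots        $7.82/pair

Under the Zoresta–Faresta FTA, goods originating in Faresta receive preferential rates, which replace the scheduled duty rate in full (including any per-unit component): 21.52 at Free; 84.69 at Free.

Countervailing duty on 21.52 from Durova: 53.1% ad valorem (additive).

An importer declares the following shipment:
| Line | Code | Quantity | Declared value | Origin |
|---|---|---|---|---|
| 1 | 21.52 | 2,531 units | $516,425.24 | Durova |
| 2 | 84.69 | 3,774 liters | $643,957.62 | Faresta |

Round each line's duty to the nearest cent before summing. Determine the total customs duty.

$331,965.05

Line 1 (21.52, Durova, 2,531 units, $516,425.24):
Base rate for 21.52 is 11% + $0.37/unit.
21.52 has an FTA preferential rate, but origin Durova is not Faresta; base rate stands.
Additional duty on 21.52 from Durova: +53.1%. Applied ad valorem rate: 11% + 53.1% = 64.1%.
Duty = $516,425.24 × 64.1% + 2,531 × $0.37 = $331,965.05.
Line 2 (84.69, Faresta, 3,774 liters, $643,957.62):
Base rate for 84.69 is 23.5%.
Origin Faresta qualifies under the Zoresta–Faresta agreement and 84.69 is covered: preferential rate Free applies instead.
Duty = $643,957.62 × 0% = $0.00.
Total = $331,965.05 + $0.00 = $331,965.05.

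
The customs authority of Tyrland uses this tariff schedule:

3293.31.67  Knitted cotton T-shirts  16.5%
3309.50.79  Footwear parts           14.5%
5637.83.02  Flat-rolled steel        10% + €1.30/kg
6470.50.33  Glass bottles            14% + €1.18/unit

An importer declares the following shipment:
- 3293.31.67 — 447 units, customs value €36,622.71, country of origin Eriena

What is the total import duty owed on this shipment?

Line 1 (3293.31.67, Eriena, 447 units, €36,622.71):
Base rate for 3293.31.67 is 16.5%.
Duty = €36,622.71 × 16.5% = €6,042.75.

€6,042.75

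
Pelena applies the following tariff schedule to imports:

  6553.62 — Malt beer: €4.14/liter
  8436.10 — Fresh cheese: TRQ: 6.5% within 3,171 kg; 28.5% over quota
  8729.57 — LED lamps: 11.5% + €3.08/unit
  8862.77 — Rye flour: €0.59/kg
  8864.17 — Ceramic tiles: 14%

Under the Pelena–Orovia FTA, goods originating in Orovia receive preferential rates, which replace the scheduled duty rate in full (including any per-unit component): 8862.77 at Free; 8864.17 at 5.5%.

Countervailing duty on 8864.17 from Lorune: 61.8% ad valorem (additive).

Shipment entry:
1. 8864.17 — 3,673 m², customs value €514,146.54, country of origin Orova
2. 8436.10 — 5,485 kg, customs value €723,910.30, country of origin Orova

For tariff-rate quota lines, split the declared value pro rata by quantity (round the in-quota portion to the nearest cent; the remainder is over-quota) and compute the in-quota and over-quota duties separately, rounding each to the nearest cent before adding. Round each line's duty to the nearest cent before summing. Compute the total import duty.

€186,223.07

Line 1 (8864.17, Orova, 3,673 m², €514,146.54):
Base rate for 8864.17 is 14%.
8864.17 has an FTA preferential rate, but origin Orova is not Orovia; base rate stands.
The additional-duty order on 8864.17 targets Lorune, not Orova; it does not apply.
Duty = €514,146.54 × 14% = €71,980.52.
Line 2 (8436.10, Orova, 5,485 kg, €723,910.30):
Code 8436.10 is under a tariff-rate quota (threshold 3,171 kg). In-quota: 3,171 kg at 6.5%; over-quota: 2,314 kg at 28.5%.
Pro-rata value split: in-quota = €723,910.30 × 3,171/5,485 = €418,508.58; over-quota = €723,910.30 − €418,508.58 = €305,401.72.
In-quota duty = €418,508.58 × 6.5% = €27,203.06. Over-quota duty = €305,401.72 × 28.5% = €87,039.49.
Line duty = €27,203.06 + €87,039.49 = €114,242.55.
Total = €71,980.52 + €114,242.55 = €186,223.07.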